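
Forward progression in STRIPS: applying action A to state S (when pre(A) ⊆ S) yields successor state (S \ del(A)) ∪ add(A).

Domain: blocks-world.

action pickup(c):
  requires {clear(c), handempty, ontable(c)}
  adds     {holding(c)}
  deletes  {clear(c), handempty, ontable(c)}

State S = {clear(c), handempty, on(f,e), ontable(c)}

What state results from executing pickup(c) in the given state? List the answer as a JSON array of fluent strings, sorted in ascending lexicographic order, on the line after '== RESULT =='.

Compute (S \ del) ∪ add:
  pre ⊆ S: {clear(c), handempty, ontable(c)} ⊆ S  — applicable
  S \ del = {on(f,e)}
  ∪ add   = {holding(c), on(f,e)}

== RESULT ==
["holding(c)", "on(f,e)"]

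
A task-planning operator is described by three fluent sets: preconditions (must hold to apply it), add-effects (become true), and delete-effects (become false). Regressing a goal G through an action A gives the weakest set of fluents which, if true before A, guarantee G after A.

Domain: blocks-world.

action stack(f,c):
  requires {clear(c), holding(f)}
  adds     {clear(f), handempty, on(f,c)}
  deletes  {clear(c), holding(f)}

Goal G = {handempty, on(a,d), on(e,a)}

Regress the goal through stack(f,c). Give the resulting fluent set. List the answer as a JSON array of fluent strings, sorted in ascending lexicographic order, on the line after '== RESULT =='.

Regress:
  G ∩ del = {}  (empty — regression defined)
  G \ add = {handempty, on(a,d), on(e,a)} \ {clear(f), handempty, on(f,c)} = {on(a,d), on(e,a)}
  ∪ pre   = {on(a,d), on(e,a)} ∪ {clear(c), holding(f)}
          = {clear(c), holding(f), on(a,d), on(e,a)}

== RESULT ==
["clear(c)", "holding(f)", "on(a,d)", "on(e,a)"]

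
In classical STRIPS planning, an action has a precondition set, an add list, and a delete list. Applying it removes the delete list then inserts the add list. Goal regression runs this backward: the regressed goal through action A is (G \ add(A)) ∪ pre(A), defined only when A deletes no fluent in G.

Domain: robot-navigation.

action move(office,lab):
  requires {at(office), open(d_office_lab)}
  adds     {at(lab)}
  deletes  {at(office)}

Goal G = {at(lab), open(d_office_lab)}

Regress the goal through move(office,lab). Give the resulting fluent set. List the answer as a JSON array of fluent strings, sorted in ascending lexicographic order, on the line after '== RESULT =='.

Regress:
  G ∩ del = {}  (empty — regression defined)
  G \ add = {at(lab), open(d_office_lab)} \ {at(lab)} = {open(d_office_lab)}
  ∪ pre   = {open(d_office_lab)} ∪ {at(office), open(d_office_lab)}
          = {at(office), open(d_office_lab)}

== RESULT ==
["at(office)", "open(d_office_lab)"]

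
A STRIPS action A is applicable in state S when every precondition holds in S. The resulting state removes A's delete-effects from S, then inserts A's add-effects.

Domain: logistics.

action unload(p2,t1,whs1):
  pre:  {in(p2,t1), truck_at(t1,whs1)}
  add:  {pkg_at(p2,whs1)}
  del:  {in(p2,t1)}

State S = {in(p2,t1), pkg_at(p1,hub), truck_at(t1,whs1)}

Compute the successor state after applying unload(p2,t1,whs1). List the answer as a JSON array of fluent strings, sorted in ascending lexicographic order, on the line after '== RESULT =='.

Compute (S \ del) ∪ add:
  pre ⊆ S: {in(p2,t1), truck_at(t1,whs1)} ⊆ S  — applicable
  S \ del = {pkg_at(p1,hub), truck_at(t1,whs1)}
  ∪ add   = {pkg_at(p1,hub), pkg_at(p2,whs1), truck_at(t1,whs1)}

== RESULT ==
["pkg_at(p1,hub)", "pkg_at(p2,whs1)", "truck_at(t1,whs1)"]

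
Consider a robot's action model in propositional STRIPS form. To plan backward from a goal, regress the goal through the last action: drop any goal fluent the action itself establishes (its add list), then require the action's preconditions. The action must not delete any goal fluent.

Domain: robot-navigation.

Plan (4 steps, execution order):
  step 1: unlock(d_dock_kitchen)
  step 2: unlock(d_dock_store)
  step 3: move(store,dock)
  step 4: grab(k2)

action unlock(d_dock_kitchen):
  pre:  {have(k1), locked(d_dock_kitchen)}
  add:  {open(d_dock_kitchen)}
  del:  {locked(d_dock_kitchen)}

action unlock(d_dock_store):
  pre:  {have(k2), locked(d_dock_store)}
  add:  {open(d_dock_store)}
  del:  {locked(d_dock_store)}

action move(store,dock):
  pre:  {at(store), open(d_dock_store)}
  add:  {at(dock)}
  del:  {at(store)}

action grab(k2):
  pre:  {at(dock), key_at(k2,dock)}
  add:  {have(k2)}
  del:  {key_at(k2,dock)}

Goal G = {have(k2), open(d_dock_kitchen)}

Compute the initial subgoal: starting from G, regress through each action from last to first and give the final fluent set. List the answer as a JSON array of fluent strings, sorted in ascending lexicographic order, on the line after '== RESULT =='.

Work backward from the goal:
  through step 4 (grab(k2)): drop {have(k2)}, keep {open(d_dock_kitchen)}, require {at(dock), key_at(k2,dock)}
    → {at(dock), key_at(k2,dock), open(d_dock_kitchen)}
  through step 3 (move(store,dock)): drop {at(dock)}, keep {key_at(k2,dock), open(d_dock_kitchen)}, require {at(store), open(d_dock_store)}
    → {at(store), key_at(k2,dock), open(d_dock_kitchen), open(d_dock_store)}
  through step 2 (unlock(d_dock_store)): drop {open(d_dock_store)}, keep {at(store), key_at(k2,dock), open(d_dock_kitchen)}, require {have(k2), locked(d_dock_store)}
    → {at(store), have(k2), key_at(k2,dock), locked(d_dock_store), open(d_dock_kitchen)}
  through step 1 (unlock(d_dock_kitchen)): drop {open(d_dock_kitchen)}, keep {at(store), have(k2), key_at(k2,dock), locked(d_dock_store)}, require {have(k1), locked(d_dock_kitchen)}
    → {at(store), have(k1), have(k2), key_at(k2,dock), locked(d_dock_kitchen), locked(d_dock_store)}

== RESULT ==
["at(store)", "have(k1)", "have(k2)", "key_at(k2,dock)", "locked(d_dock_kitchen)", "locked(d_dock_store)"]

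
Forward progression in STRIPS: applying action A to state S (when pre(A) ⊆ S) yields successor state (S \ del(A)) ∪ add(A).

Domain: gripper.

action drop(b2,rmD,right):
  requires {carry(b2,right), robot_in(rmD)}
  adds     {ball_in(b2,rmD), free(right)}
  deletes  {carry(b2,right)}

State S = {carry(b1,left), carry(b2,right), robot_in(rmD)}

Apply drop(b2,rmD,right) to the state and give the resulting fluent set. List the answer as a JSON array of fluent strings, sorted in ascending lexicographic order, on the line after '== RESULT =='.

Progress:
  pre ⊆ S: {carry(b2,right), robot_in(rmD)} ⊆ S  — applicable
  S \ del = {carry(b1,left), robot_in(rmD)}
  ∪ add   = {ball_in(b2,rmD), carry(b1,left), free(right), robot_in(rmD)}

== RESULT ==
["ball_in(b2,rmD)", "carry(b1,left)", "free(right)", "robot_in(rmD)"]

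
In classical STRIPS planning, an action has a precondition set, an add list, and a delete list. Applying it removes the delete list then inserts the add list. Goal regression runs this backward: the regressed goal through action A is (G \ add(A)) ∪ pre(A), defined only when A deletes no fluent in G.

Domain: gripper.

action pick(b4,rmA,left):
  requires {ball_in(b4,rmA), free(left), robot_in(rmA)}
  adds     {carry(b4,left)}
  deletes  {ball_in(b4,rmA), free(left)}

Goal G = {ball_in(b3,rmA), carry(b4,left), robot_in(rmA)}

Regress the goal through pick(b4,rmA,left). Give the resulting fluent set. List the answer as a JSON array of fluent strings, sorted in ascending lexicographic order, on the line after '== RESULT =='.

Compute (G \ add) ∪ pre:
  G ∩ del = {}  (empty — regression defined)
  G \ add = {ball_in(b3,rmA), carry(b4,left), robot_in(rmA)} \ {carry(b4,left)} = {ball_in(b3,rmA), robot_in(rmA)}
  ∪ pre   = {ball_in(b3,rmA), robot_in(rmA)} ∪ {ball_in(b4,rmA), free(left), robot_in(rmA)}
          = {ball_in(b3,rmA), ball_in(b4,rmA), free(left), robot_in(rmA)}

== RESULT ==
["ball_in(b3,rmA)", "ball_in(b4,rmA)", "free(left)", "robot_in(rmA)"]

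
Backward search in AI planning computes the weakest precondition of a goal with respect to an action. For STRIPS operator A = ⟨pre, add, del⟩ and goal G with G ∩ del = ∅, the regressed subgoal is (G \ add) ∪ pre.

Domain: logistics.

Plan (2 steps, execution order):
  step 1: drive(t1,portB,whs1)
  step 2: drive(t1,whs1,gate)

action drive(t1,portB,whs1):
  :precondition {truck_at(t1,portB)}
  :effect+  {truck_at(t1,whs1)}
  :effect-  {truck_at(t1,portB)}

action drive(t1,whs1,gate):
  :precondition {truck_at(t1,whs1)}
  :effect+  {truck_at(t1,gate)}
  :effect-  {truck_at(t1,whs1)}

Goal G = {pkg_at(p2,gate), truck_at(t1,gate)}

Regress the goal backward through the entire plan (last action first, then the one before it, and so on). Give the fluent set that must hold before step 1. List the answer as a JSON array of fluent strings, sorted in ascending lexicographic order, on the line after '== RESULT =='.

Work backward from the goal:
  through step 2 (drive(t1,whs1,gate)): drop {truck_at(t1,gate)}, keep {pkg_at(p2,gate)}, require {truck_at(t1,whs1)}
    → {pkg_at(p2,gate), truck_at(t1,whs1)}
  through step 1 (drive(t1,portB,whs1)): drop {truck_at(t1,whs1)}, keep {pkg_at(p2,gate)}, require {truck_at(t1,portB)}
    → {pkg_at(p2,gate), truck_at(t1,portB)}

== RESULT ==
["pkg_at(p2,gate)", "truck_at(t1,portB)"]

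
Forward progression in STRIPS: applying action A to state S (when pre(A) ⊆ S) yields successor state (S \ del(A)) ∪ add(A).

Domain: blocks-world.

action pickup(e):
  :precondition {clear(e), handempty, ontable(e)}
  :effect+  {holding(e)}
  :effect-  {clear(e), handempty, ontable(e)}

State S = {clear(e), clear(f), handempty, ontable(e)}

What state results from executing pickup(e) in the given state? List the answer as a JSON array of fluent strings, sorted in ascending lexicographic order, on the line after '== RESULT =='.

Progress:
  pre ⊆ S: {clear(e), handempty, ontable(e)} ⊆ S  — applicable
  S \ del = {clear(f)}
  ∪ add   = {clear(f), holding(e)}

== RESULT ==
["clear(f)", "holding(e)"]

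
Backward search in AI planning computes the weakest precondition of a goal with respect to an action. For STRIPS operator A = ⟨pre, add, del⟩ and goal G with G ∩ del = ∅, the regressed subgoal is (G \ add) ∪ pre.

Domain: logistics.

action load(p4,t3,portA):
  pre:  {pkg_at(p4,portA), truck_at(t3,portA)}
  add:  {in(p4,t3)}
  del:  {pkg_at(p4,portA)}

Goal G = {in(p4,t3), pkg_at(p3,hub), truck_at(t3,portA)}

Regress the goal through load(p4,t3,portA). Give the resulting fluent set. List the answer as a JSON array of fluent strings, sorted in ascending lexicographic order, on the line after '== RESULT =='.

Compute (G \ add) ∪ pre:
  G ∩ del = {}  (empty — regression defined)
  G \ add = {in(p4,t3), pkg_at(p3,hub), truck_at(t3,portA)} \ {in(p4,t3)} = {pkg_at(p3,hub), truck_at(t3,portA)}
  ∪ pre   = {pkg_at(p3,hub), truck_at(t3,portA)} ∪ {pkg_at(p4,portA), truck_at(t3,portA)}
          = {pkg_at(p3,hub), pkg_at(p4,portA), truck_at(t3,portA)}

== RESULT ==
["pkg_at(p3,hub)", "pkg_at(p4,portA)", "truck_at(t3,portA)"]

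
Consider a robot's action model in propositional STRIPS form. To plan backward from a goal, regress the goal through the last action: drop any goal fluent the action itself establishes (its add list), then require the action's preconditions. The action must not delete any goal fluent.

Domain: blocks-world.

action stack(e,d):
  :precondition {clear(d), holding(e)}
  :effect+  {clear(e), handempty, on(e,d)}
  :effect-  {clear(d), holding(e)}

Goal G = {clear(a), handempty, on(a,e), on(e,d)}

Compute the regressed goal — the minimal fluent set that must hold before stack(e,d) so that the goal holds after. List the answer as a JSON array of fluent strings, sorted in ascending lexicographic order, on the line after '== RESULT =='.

Regress:
  G ∩ del = {}  (empty — regression defined)
  G \ add = {clear(a), handempty, on(a,e), on(e,d)} \ {clear(e), handempty, on(e,d)} = {clear(a), on(a,e)}
  ∪ pre   = {clear(a), on(a,e)} ∪ {clear(d), holding(e)}
          = {clear(a), clear(d), holding(e), on(a,e)}

== RESULT ==
["clear(a)", "clear(d)", "holding(e)", "on(a,e)"]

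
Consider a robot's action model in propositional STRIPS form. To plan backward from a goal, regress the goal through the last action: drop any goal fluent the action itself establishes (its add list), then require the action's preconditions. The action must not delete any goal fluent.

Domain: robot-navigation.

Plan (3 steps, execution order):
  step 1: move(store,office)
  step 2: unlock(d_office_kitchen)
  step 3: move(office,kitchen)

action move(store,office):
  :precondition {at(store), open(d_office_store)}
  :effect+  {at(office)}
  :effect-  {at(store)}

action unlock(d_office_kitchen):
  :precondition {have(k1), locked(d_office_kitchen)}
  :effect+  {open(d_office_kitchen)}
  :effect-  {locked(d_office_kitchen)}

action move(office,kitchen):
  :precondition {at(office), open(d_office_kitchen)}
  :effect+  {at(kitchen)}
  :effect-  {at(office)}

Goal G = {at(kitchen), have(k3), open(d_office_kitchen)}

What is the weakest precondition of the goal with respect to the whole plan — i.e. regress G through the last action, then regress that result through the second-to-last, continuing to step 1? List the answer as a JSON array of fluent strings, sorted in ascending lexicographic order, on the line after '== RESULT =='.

Work backward from the goal:
  through step 3 (move(office,kitchen)): drop {at(kitchen)}, keep {have(k3), open(d_office_kitchen)}, require {at(office), open(d_office_kitchen)}
    → {at(office), have(k3), open(d_office_kitchen)}
  through step 2 (unlock(d_office_kitchen)): drop {open(d_office_kitchen)}, keep {at(office), have(k3)}, require {have(k1), locked(d_office_kitchen)}
    → {at(office), have(k1), have(k3), locked(d_office_kitchen)}
  through step 1 (move(store,office)): drop {at(office)}, keep {have(k1), have(k3), locked(d_office_kitchen)}, require {at(store), open(d_office_store)}
    → {at(store), have(k1), have(k3), locked(d_office_kitchen), open(d_office_store)}

== RESULT ==
["at(store)", "have(k1)", "have(k3)", "locked(d_office_kitchen)", "open(d_office_store)"]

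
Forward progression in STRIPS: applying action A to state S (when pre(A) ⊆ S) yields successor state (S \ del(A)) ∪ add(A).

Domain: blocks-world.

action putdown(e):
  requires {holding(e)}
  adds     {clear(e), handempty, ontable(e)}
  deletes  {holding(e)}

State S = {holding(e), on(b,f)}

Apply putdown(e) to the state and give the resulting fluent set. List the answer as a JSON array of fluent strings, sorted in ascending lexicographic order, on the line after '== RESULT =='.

Compute (S \ del) ∪ add:
  pre ⊆ S: {holding(e)} ⊆ S  — applicable
  S \ del = {on(b,f)}
  ∪ add   = {clear(e), handempty, on(b,f), ontable(e)}

== RESULT ==
["clear(e)", "handempty", "on(b,f)", "ontable(e)"]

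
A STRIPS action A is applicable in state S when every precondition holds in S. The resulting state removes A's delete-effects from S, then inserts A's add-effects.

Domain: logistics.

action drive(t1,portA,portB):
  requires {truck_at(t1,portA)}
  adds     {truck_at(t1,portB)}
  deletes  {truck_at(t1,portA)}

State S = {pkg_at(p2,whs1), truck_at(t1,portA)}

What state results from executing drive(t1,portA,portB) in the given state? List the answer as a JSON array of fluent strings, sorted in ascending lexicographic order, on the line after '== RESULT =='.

Compute (S \ del) ∪ add:
  pre ⊆ S: {truck_at(t1,portA)} ⊆ S  — applicable
  S \ del = {pkg_at(p2,whs1)}
  ∪ add   = {pkg_at(p2,whs1), truck_at(t1,portB)}

== RESULT ==
["pkg_at(p2,whs1)", "truck_at(t1,portB)"]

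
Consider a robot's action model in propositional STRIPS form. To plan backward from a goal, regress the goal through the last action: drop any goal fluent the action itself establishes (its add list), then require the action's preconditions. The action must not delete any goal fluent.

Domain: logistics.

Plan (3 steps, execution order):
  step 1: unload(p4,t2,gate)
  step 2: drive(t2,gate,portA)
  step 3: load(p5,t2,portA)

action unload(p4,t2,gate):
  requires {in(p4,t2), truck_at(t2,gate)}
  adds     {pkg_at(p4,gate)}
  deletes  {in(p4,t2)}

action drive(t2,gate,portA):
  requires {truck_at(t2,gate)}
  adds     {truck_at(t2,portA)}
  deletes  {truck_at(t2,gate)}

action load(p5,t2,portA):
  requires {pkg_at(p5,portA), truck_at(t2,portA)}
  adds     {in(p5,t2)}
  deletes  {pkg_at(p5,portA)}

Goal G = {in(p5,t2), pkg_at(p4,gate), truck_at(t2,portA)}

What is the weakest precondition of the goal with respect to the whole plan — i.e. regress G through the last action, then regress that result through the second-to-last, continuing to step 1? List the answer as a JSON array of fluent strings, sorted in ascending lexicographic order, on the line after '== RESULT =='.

Regress step by step:
  through step 3 (load(p5,t2,portA)): drop {in(p5,t2)}, keep {pkg_at(p4,gate), truck_at(t2,portA)}, require {pkg_at(p5,portA), truck_at(t2,portA)}
    → {pkg_at(p4,gate), pkg_at(p5,portA), truck_at(t2,portA)}
  through step 2 (drive(t2,gate,portA)): drop {truck_at(t2,portA)}, keep {pkg_at(p4,gate), pkg_at(p5,portA)}, require {truck_at(t2,gate)}
    → {pkg_at(p4,gate), pkg_at(p5,portA), truck_at(t2,gate)}
  through step 1 (unload(p4,t2,gate)): drop {pkg_at(p4,gate)}, keep {pkg_at(p5,portA), truck_at(t2,gate)}, require {in(p4,t2), truck_at(t2,gate)}
    → {in(p4,t2), pkg_at(p5,portA), truck_at(t2,gate)}

== RESULT ==
["in(p4,t2)", "pkg_at(p5,portA)", "truck_at(t2,gate)"]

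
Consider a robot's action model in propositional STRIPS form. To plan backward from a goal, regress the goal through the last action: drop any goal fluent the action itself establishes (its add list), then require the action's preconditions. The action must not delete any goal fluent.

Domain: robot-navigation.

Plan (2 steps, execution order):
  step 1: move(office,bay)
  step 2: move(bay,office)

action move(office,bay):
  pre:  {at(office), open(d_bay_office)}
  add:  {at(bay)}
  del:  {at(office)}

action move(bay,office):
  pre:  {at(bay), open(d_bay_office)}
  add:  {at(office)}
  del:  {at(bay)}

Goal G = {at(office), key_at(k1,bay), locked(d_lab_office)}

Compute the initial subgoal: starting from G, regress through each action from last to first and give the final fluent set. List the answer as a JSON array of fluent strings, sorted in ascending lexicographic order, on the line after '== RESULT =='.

Regress step by step:
  through step 2 (move(bay,office)): drop {at(office)}, keep {key_at(k1,bay), locked(d_lab_office)}, require {at(bay), open(d_bay_office)}
    → {at(bay), key_at(k1,bay), locked(d_lab_office), open(d_bay_office)}
  through step 1 (move(office,bay)): drop {at(bay)}, keep {key_at(k1,bay), locked(d_lab_office), open(d_bay_office)}, require {at(office), open(d_bay_office)}
    → {at(office), key_at(k1,bay), locked(d_lab_office), open(d_bay_office)}

== RESULT ==
["at(office)", "key_at(k1,bay)", "locked(d_lab_office)", "open(d_bay_office)"]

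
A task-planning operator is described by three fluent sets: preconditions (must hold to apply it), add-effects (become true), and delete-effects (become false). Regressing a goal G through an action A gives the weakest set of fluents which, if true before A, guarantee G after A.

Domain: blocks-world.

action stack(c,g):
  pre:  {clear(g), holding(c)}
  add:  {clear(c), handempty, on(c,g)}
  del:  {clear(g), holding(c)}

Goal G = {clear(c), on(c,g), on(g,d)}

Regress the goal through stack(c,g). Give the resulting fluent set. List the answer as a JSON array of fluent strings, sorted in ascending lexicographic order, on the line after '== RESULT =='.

Compute (G \ add) ∪ pre:
  G ∩ del = {}  (empty — regression defined)
  G \ add = {clear(c), on(c,g), on(g,d)} \ {clear(c), handempty, on(c,g)} = {on(g,d)}
  ∪ pre   = {on(g,d)} ∪ {clear(g), holding(c)}
          = {clear(g), holding(c), on(g,d)}

== RESULT ==
["clear(g)", "holding(c)", "on(g,d)"]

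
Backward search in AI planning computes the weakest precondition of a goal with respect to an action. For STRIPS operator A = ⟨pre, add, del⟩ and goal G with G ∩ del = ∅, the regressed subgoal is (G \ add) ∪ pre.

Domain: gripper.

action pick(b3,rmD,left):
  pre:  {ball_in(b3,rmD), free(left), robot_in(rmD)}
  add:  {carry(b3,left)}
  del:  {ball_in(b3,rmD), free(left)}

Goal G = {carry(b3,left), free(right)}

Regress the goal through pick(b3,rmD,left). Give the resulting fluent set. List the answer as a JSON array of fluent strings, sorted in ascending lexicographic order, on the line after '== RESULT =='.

Compute (G \ add) ∪ pre:
  G ∩ del = {}  (empty — regression defined)
  G \ add = {carry(b3,left), free(right)} \ {carry(b3,left)} = {free(right)}
  ∪ pre   = {free(right)} ∪ {ball_in(b3,rmD), free(left), robot_in(rmD)}
          = {ball_in(b3,rmD), free(left), free(right), robot_in(rmD)}

== RESULT ==
["ball_in(b3,rmD)", "free(left)", "free(right)", "robot_in(rmD)"]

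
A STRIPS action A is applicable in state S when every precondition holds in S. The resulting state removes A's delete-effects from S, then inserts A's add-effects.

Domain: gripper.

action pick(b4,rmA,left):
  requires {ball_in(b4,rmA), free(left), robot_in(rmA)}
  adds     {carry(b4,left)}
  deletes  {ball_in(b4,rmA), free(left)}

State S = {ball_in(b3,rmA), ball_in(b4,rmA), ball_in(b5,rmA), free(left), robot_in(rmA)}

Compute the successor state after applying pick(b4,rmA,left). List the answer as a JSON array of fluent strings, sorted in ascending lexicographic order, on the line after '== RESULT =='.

Compute (S \ del) ∪ add:
  pre ⊆ S: {ball_in(b4,rmA), free(left), robot_in(rmA)} ⊆ S  — applicable
  S \ del = {ball_in(b3,rmA), ball_in(b5,rmA), robot_in(rmA)}
  ∪ add   = {ball_in(b3,rmA), ball_in(b5,rmA), carry(b4,left), robot_in(rmA)}

== RESULT ==
["ball_in(b3,rmA)", "ball_in(b5,rmA)", "carry(b4,left)", "robot_in(rmA)"]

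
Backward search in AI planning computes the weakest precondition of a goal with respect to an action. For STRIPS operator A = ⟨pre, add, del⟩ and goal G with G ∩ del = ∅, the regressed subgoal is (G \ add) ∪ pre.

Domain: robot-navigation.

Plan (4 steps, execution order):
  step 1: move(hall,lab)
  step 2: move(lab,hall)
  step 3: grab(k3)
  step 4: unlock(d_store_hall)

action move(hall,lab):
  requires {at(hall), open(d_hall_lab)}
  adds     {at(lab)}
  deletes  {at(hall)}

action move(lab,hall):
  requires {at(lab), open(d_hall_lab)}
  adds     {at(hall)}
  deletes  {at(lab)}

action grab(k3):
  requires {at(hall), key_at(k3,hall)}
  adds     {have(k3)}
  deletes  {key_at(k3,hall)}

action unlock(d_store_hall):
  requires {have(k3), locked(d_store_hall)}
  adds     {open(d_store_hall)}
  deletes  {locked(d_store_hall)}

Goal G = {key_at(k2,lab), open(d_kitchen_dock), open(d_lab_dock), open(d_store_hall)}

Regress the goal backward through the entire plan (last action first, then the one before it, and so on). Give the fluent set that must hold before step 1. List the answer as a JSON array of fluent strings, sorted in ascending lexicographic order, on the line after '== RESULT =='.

Regress step by step:
  through step 4 (unlock(d_store_hall)): drop {open(d_store_hall)}, keep {key_at(k2,lab), open(d_kitchen_dock), open(d_lab_dock)}, require {have(k3), locked(d_store_hall)}
    → {have(k3), key_at(k2,lab), locked(d_store_hall), open(d_kitchen_dock), open(d_lab_dock)}
  through step 3 (grab(k3)): drop {have(k3)}, keep {key_at(k2,lab), locked(d_store_hall), open(d_kitchen_dock), open(d_lab_dock)}, require {at(hall), key_at(k3,hall)}
    → {at(hall), key_at(k2,lab), key_at(k3,hall), locked(d_store_hall), open(d_kitchen_dock), open(d_lab_dock)}
  through step 2 (move(lab,hall)): drop {at(hall)}, keep {key_at(k2,lab), key_at(k3,hall), locked(d_store_hall), open(d_kitchen_dock), open(d_lab_dock)}, require {at(lab), open(d_hall_lab)}
    → {at(lab), key_at(k2,lab), key_at(k3,hall), locked(d_store_hall), open(d_hall_lab), open(d_kitchen_dock), open(d_lab_dock)}
  through step 1 (move(hall,lab)): drop {at(lab)}, keep {key_at(k2,lab), key_at(k3,hall), locked(d_store_hall), open(d_hall_lab), open(d_kitchen_dock), open(d_lab_dock)}, require {at(hall), open(d_hall_lab)}
    → {at(hall), key_at(k2,lab), key_at(k3,hall), locked(d_store_hall), open(d_hall_lab), open(d_kitchen_dock), open(d_lab_dock)}

== RESULT ==
["at(hall)", "key_at(k2,lab)", "key_at(k3,hall)", "locked(d_store_hall)", "open(d_hall_lab)", "open(d_kitchen_dock)", "open(d_lab_dock)"]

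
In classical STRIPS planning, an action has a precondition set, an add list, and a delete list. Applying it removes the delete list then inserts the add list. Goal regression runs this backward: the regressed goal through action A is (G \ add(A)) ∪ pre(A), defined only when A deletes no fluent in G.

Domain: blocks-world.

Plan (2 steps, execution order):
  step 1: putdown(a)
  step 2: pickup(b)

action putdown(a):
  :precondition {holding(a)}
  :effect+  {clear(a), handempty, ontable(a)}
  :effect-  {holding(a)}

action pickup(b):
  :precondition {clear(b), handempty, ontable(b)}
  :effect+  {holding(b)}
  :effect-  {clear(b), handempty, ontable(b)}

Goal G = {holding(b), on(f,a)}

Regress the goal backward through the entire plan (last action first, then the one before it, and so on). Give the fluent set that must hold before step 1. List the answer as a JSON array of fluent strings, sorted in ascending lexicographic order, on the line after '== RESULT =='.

Regress step by step:
  through step 2 (pickup(b)): drop {holding(b)}, keep {on(f,a)}, require {clear(b), handempty, ontable(b)}
    → {clear(b), handempty, on(f,a), ontable(b)}
  through step 1 (putdown(a)): drop {handempty}, keep {clear(b), on(f,a), ontable(b)}, require {holding(a)}
    → {clear(b), holding(a), on(f,a), ontable(b)}

== RESULT ==
["clear(b)", "holding(a)", "on(f,a)", "ontable(b)"]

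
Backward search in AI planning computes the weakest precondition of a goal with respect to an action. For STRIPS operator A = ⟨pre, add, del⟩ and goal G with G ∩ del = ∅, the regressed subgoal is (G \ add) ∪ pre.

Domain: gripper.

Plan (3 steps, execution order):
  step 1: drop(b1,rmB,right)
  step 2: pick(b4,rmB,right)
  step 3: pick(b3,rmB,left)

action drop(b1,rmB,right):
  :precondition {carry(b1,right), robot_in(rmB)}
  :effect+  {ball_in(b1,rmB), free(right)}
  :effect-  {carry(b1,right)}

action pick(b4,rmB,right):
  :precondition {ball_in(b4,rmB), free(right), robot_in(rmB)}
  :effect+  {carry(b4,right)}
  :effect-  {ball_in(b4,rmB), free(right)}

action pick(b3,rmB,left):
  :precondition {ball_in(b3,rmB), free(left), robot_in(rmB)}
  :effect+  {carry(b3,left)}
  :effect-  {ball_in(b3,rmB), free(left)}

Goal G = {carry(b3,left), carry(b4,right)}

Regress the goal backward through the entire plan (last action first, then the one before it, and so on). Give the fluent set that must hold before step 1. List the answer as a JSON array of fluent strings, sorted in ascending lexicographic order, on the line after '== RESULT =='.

Work backward from the goal:
  through step 3 (pick(b3,rmB,left)): drop {carry(b3,left)}, keep {carry(b4,right)}, require {ball_in(b3,rmB), free(left), robot_in(rmB)}
    → {ball_in(b3,rmB), carry(b4,right), free(left), robot_in(rmB)}
  through step 2 (pick(b4,rmB,right)): drop {carry(b4,right)}, keep {ball_in(b3,rmB), free(left), robot_in(rmB)}, require {ball_in(b4,rmB), free(right), robot_in(rmB)}
    → {ball_in(b3,rmB), ball_in(b4,rmB), free(left), free(right), robot_in(rmB)}
  through step 1 (drop(b1,rmB,right)): drop {free(right)}, keep {ball_in(b3,rmB), ball_in(b4,rmB), free(left), robot_in(rmB)}, require {carry(b1,right), robot_in(rmB)}
    → {ball_in(b3,rmB), ball_in(b4,rmB), carry(b1,right), free(left), robot_in(rmB)}

== RESULT ==
["ball_in(b3,rmB)", "ball_in(b4,rmB)", "carry(b1,right)", "free(left)", "robot_in(rmB)"]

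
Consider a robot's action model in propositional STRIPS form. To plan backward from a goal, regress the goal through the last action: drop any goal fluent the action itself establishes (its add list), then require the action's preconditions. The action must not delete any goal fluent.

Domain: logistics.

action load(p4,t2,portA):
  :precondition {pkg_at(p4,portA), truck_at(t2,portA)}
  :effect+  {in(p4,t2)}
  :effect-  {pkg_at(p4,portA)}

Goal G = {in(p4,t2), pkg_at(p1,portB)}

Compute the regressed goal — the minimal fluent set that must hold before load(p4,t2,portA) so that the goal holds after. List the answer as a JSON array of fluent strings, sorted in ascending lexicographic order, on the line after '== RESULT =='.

Compute (G \ add) ∪ pre:
  G ∩ del = {}  (empty — regression defined)
  G \ add = {in(p4,t2), pkg_at(p1,portB)} \ {in(p4,t2)} = {pkg_at(p1,portB)}
  ∪ pre   = {pkg_at(p1,portB)} ∪ {pkg_at(p4,portA), truck_at(t2,portA)}
          = {pkg_at(p1,portB), pkg_at(p4,portA), truck_at(t2,portA)}

== RESULT ==
["pkg_at(p1,portB)", "pkg_at(p4,portA)", "truck_at(t2,portA)"]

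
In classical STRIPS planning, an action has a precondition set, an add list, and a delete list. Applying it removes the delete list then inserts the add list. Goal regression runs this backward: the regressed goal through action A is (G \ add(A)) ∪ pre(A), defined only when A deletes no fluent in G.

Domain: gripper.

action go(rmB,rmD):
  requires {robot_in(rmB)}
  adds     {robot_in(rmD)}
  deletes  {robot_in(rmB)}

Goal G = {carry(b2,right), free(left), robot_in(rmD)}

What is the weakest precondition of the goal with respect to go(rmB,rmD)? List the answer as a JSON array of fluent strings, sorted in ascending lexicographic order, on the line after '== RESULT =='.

Compute (G \ add) ∪ pre:
  G ∩ del = {}  (empty — regression defined)
  G \ add = {carry(b2,right), free(left), robot_in(rmD)} \ {robot_in(rmD)} = {carry(b2,right), free(left)}
  ∪ pre   = {carry(b2,right), free(left)} ∪ {robot_in(rmB)}
          = {carry(b2,right), free(left), robot_in(rmB)}

== RESULT ==
["carry(b2,right)", "free(left)", "robot_in(rmB)"]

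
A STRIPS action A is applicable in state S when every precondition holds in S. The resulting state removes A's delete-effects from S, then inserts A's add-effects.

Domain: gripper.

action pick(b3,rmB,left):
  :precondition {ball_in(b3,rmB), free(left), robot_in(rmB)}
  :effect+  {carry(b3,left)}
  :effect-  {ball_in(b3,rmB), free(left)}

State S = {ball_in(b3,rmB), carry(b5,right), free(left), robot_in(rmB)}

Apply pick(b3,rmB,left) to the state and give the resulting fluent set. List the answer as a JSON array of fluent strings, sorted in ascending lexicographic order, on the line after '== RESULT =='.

Compute (S \ del) ∪ add:
  pre ⊆ S: {ball_in(b3,rmB), free(left), robot_in(rmB)} ⊆ S  — applicable
  S \ del = {carry(b5,right), robot_in(rmB)}
  ∪ add   = {carry(b3,left), carry(b5,right), robot_in(rmB)}

== RESULT ==
["carry(b3,left)", "carry(b5,right)", "robot_in(rmB)"]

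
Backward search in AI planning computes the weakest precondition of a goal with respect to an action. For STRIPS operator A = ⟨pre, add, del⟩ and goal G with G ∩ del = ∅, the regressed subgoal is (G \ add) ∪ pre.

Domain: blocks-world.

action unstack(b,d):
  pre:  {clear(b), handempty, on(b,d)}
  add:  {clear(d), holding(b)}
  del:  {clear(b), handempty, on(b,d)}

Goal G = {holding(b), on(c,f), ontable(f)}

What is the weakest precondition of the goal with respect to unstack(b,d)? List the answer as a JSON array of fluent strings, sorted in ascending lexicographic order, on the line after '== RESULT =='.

Regress:
  G ∩ del = {}  (empty — regression defined)
  G \ add = {holding(b), on(c,f), ontable(f)} \ {clear(d), holding(b)} = {on(c,f), ontable(f)}
  ∪ pre   = {on(c,f), ontable(f)} ∪ {clear(b), handempty, on(b,d)}
          = {clear(b), handempty, on(b,d), on(c,f), ontable(f)}

== RESULT ==
["clear(b)", "handempty", "on(b,d)", "on(c,f)", "ontable(f)"]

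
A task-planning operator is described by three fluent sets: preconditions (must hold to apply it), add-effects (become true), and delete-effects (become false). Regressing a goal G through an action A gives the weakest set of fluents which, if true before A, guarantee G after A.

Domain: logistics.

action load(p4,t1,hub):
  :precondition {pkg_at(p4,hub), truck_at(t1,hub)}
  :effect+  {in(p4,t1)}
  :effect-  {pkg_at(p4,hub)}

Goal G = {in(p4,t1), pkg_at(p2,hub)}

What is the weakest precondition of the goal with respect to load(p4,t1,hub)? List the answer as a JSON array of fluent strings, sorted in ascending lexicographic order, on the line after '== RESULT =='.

Regress:
  G ∩ del = {}  (empty — regression defined)
  G \ add = {in(p4,t1), pkg_at(p2,hub)} \ {in(p4,t1)} = {pkg_at(p2,hub)}
  ∪ pre   = {pkg_at(p2,hub)} ∪ {pkg_at(p4,hub), truck_at(t1,hub)}
          = {pkg_at(p2,hub), pkg_at(p4,hub), truck_at(t1,hub)}

== RESULT ==
["pkg_at(p2,hub)", "pkg_at(p4,hub)", "truck_at(t1,hub)"]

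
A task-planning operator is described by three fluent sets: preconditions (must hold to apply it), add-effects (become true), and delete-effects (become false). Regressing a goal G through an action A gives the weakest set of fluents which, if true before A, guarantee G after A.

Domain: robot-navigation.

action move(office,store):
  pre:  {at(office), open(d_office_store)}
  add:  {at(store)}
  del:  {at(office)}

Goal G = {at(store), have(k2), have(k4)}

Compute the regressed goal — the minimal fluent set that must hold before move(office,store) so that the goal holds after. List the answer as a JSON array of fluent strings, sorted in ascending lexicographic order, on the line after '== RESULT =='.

Compute (G \ add) ∪ pre:
  G ∩ del = {}  (empty — regression defined)
  G \ add = {at(store), have(k2), have(k4)} \ {at(store)} = {have(k2), have(k4)}
  ∪ pre   = {have(k2), have(k4)} ∪ {at(office), open(d_office_store)}
          = {at(office), have(k2), have(k4), open(d_office_store)}

== RESULT ==
["at(office)", "have(k2)", "have(k4)", "open(d_office_store)"]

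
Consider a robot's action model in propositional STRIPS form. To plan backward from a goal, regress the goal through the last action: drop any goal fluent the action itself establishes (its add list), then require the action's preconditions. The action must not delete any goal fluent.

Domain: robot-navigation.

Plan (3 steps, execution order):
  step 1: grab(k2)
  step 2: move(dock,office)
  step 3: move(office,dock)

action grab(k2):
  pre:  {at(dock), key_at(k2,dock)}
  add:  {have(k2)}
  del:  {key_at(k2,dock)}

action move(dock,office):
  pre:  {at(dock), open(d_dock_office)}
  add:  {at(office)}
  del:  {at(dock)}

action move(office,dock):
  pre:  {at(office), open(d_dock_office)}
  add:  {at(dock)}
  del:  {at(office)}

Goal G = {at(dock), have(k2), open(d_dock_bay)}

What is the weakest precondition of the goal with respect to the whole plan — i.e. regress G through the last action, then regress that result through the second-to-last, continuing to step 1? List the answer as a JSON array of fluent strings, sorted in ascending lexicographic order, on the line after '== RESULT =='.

Regress step by step:
  through step 3 (move(office,dock)): drop {at(dock)}, keep {have(k2), open(d_dock_bay)}, require {at(office), open(d_dock_office)}
    → {at(office), have(k2), open(d_dock_bay), open(d_dock_office)}
  through step 2 (move(dock,office)): drop {at(office)}, keep {have(k2), open(d_dock_bay), open(d_dock_office)}, require {at(dock), open(d_dock_office)}
    → {at(dock), have(k2), open(d_dock_bay), open(d_dock_office)}
  through step 1 (grab(k2)): drop {have(k2)}, keep {at(dock), open(d_dock_bay), open(d_dock_office)}, require {at(dock), key_at(k2,dock)}
    → {at(dock), key_at(k2,dock), open(d_dock_bay), open(d_dock_office)}

== RESULT ==
["at(dock)", "key_at(k2,dock)", "open(d_dock_bay)", "open(d_dock_office)"]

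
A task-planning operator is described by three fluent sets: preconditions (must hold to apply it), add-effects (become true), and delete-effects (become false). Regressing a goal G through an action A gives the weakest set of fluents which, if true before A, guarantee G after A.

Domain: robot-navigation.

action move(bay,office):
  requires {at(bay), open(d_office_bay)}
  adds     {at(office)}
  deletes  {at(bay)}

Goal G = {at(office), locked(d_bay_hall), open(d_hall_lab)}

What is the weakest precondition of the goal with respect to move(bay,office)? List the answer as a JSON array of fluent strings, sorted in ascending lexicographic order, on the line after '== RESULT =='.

Regress:
  G ∩ del = {}  (empty — regression defined)
  G \ add = {at(office), locked(d_bay_hall), open(d_hall_lab)} \ {at(office)} = {locked(d_bay_hall), open(d_hall_lab)}
  ∪ pre   = {locked(d_bay_hall), open(d_hall_lab)} ∪ {at(bay), open(d_office_bay)}
          = {at(bay), locked(d_bay_hall), open(d_hall_lab), open(d_office_bay)}

== RESULT ==
["at(bay)", "locked(d_bay_hall)", "open(d_hall_lab)", "open(d_office_bay)"]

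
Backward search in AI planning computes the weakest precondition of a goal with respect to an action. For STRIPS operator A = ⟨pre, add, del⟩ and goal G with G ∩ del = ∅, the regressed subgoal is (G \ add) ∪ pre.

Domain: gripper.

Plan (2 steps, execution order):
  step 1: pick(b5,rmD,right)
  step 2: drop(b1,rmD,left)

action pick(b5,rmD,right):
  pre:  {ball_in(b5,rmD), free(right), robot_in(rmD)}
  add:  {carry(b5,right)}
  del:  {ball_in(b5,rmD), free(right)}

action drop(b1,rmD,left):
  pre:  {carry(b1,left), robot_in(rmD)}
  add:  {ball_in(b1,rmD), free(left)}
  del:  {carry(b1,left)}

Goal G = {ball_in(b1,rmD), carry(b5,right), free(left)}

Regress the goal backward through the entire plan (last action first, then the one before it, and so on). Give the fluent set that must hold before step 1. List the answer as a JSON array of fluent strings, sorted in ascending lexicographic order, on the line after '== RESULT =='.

Work backward from the goal:
  through step 2 (drop(b1,rmD,left)): drop {ball_in(b1,rmD), free(left)}, keep {carry(b5,right)}, require {carry(b1,left), robot_in(rmD)}
    → {carry(b1,left), carry(b5,right), robot_in(rmD)}
  through step 1 (pick(b5,rmD,right)): drop {carry(b5,right)}, keep {carry(b1,left), robot_in(rmD)}, require {ball_in(b5,rmD), free(right), robot_in(rmD)}
    → {ball_in(b5,rmD), carry(b1,left), free(right), robot_in(rmD)}

== RESULT ==
["ball_in(b5,rmD)", "carry(b1,left)", "free(right)", "robot_in(rmD)"]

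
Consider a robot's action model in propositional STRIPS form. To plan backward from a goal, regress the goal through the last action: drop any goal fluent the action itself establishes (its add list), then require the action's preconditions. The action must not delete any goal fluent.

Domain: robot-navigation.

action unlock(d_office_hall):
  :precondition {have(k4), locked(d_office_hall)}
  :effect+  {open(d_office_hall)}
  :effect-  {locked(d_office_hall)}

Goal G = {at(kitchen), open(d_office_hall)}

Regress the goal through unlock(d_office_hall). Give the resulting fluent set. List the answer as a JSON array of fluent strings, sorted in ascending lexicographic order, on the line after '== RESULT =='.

Compute (G \ add) ∪ pre:
  G ∩ del = {}  (empty — regression defined)
  G \ add = {at(kitchen), open(d_office_hall)} \ {open(d_office_hall)} = {at(kitchen)}
  ∪ pre   = {at(kitchen)} ∪ {have(k4), locked(d_office_hall)}
          = {at(kitchen), have(k4), locked(d_office_hall)}

== RESULT ==
["at(kitchen)", "have(k4)", "locked(d_office_hall)"]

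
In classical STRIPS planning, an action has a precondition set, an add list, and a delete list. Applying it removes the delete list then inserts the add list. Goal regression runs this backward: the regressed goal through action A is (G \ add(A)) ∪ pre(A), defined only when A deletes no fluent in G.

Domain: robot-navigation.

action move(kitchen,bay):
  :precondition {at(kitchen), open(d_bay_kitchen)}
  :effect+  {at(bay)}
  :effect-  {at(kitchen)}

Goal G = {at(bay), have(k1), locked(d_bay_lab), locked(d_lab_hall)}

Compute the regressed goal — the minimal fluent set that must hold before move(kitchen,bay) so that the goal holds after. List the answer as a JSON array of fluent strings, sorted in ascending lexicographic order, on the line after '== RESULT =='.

Compute (G \ add) ∪ pre:
  G ∩ del = {}  (empty — regression defined)
  G \ add = {at(bay), have(k1), locked(d_bay_lab), locked(d_lab_hall)} \ {at(bay)} = {have(k1), locked(d_bay_lab), locked(d_lab_hall)}
  ∪ pre   = {have(k1), locked(d_bay_lab), locked(d_lab_hall)} ∪ {at(kitchen), open(d_bay_kitchen)}
          = {at(kitchen), have(k1), locked(d_bay_lab), locked(d_lab_hall), open(d_bay_kitchen)}

== RESULT ==
["at(kitchen)", "have(k1)", "locked(d_bay_lab)", "locked(d_lab_hall)", "open(d_bay_kitchen)"]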